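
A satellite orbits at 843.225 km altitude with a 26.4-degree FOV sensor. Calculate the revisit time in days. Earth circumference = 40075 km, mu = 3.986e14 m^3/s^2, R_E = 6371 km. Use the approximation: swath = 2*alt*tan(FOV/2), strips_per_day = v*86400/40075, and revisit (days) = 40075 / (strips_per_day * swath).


swath = 2*843.225*tan(0.2303835) = 395.5533 km
v = sqrt(mu/r) = 7433.1656 m/s = 7.4332 km/s
strips/day = v*86400/40075 = 7.4332*86400/40075 = 16.0256
coverage/day = strips * swath = 16.0256 * 395.5533 = 6338.9745 km
revisit = 40075 / 6338.9745 = 6.3220 days

6.3220 days


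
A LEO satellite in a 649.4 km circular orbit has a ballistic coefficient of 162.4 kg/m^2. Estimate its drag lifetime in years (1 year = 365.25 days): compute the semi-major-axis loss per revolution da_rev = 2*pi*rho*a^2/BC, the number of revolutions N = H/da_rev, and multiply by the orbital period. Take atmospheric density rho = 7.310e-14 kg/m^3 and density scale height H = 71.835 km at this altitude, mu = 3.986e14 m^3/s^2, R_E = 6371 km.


a = R_E + alt = 7020.4000 km = 7.0204e+06 m
da_rev = 2*pi*rho*a^2/BC = 2*pi*7.310e-14*(7.0204e+06)^2/162.4 = 0.139391065 m per revolution
N = H/da_rev = 71835.0000 m / 0.139391065 m = 515348.6712 revolutions
P = 2*pi*sqrt(a^3/mu) = 5854.0174 s
lifetime = N*P = 515348.6712 * 5854.0174 = 3.0168601e+09 s = 34917.3620 days
years = 34917.3620 / 365.25 = 95.5985 years

95.5985 years


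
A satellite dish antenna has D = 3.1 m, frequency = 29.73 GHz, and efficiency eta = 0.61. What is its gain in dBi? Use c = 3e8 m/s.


lambda = c/f = 3e8 / 2.973e+10 = 0.01009082 m
G = eta*(pi*D/lambda)^2 = 0.61*(pi*3.1/0.01009082)^2
G = 568198.7540 (linear)
G = 10*log10(568198.7540) = 57.5450 dBi

57.5450 dBi


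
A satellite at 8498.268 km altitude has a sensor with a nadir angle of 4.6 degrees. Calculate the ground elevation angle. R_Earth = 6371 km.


r = R_E + alt = 14869.2680 km
Law of sines in the satellite / Earth-center / ground-point triangle:
  sin(nadir)/R_E = sin(90 + el)/r  =>  cos(el) = (r/R_E)*sin(nadir)
cos(el) = (14869.2680 / 6371.0000) * sin(4.6 deg) = 0.1871762
el = arccos(0.1871762) = 79.2120 deg
(Earth-central angle = 90 - nadir - el = 6.1880 deg)

79.2120 degrees


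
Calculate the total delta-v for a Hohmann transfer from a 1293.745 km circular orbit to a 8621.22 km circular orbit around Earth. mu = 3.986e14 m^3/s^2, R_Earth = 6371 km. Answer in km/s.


r1 = 7664.7450 km = 7.664745e+06 m
r2 = 14992.2200 km = 1.499222e+07 m
dv1 = sqrt(mu/r1)*(sqrt(2*r2/(r1+r2)) - 1) = 1084.5613 m/s
dv2 = sqrt(mu/r2)*(1 - sqrt(2*r1/(r1+r2))) = 914.9735 m/s
total dv = |dv1| + |dv2| = 1084.5613 + 914.9735 = 1999.5348 m/s = 1.9995 km/s

1.9995 km/s


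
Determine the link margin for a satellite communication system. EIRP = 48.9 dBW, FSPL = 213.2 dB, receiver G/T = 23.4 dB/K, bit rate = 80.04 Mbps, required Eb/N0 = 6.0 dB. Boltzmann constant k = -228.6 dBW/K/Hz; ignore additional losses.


C/N0 = EIRP - FSPL + G/T - k = 48.9 - 213.2 + 23.4 - (-228.6)
C/N0 = 87.7000 dB-Hz
R_b = 80.04 Mbps = 8.004e+07 bps -> 10*log10(R_b) = 79.0331 dB-Hz
Eb/N0 = C/N0 - 10*log10(R_b) = 87.7000 - 79.0331 = 8.6669 dB
Margin = Eb/N0 - Eb/N0_req = 8.6669 - 6.0 = 2.6669 dB (link closes)

2.6669 dB


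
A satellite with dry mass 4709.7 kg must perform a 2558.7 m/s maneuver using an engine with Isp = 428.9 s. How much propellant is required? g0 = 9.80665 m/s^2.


ve = Isp * g0 = 428.9 * 9.80665 = 4206.072185 m/s
mass ratio = exp(dv/ve) = exp(2558.7/4206.072185) = 1.83736923
m_prop = m_dry * (mr - 1) = 4709.7 * (1.83736923 - 1)
m_prop = 3943.7578 kg

3943.7578 kg


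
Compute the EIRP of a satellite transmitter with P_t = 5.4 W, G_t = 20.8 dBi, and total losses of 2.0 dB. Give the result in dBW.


Pt = 5.4 W = 7.3239 dBW
EIRP = Pt_dBW + Gt - losses = 7.3239 + 20.8 - 2.0 = 26.1239 dBW

26.1239 dBW


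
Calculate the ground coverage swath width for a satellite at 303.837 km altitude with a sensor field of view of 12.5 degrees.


FOV = 12.5 deg = 0.2181662 rad
swath = 2 * alt * tan(FOV/2) = 2 * 303.837 * tan(0.1090831)
swath = 2 * 303.837 * 0.1095178
swath = 66.5511 km

66.5511 km


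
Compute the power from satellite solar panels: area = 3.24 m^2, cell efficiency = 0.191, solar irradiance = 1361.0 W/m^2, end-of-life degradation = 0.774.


P = area * eta * S * degradation
P = 3.24 * 0.191 * 1361.0 * 0.774
P = 651.8947 W

651.8947 W


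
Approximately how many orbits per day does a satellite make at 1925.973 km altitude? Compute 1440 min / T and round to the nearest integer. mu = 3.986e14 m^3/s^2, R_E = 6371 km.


r = 8.296973e+06 m
T = 2*pi*sqrt(r^3/mu) = 7521.2623 s = 125.3544 min
revs/day = 1440 / 125.3544 = 11.4874
Rounded: 11 revolutions per day

11 revolutions per day


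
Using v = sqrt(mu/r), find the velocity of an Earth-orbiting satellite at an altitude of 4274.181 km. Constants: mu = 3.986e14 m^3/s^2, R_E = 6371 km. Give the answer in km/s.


r = R_E + alt = 6371.0 + 4274.181 = 10645.1810 km = 1.0645181e+07 m
v = sqrt(mu/r) = sqrt(3.986e14 / 1.0645181e+07) = 6119.1644 m/s = 6.1192 km/s

6.1192 km/s


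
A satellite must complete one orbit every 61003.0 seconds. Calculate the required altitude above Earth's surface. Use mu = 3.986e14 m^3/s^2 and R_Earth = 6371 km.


T = 61003.0 s
r = (mu*T^2/(4*pi^2))^(1/3) = (3.986e14 * 61003.0^2 / (4*pi^2))^(1/3)
r = 3.3493457e+07 m = 33493.4575 km
alt = r - R_E = 33493.4575 - 6371 = 27122.4575 km

27122.4575 km


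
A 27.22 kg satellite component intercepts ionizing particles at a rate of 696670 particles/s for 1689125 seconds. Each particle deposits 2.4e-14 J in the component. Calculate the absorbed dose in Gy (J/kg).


Total energy deposited = rate * time * E_per
  = 696670 * 1689125 * 2.4e-14 = 0.02824231 J
Dose = E_total / mass = 0.02824231 / 27.22
Dose = 0.001037557 Gy

0.0010 Gy


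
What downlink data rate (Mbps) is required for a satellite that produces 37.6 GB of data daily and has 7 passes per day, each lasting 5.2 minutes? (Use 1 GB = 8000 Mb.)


total contact time = 7 * 5.2 * 60 = 2184.0000 s
data = 37.6 GB = 300800.0000 Mb
rate = 300800.0000 / 2184.0000 = 137.7289 Mbps

137.7289 Mbps


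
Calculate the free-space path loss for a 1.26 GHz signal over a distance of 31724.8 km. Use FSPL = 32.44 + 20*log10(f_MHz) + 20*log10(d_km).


f = 1.26 GHz = 1260.0000 MHz
d = 31724.8 km
FSPL = 32.44 + 20*log10(1260.0000) + 20*log10(31724.8)
FSPL = 32.44 + 62.0074 + 90.0280
FSPL = 184.4754 dB

184.4754 dB


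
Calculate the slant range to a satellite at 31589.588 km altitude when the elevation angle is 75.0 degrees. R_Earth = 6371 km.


h = 31589.588 km, el = 75.0 deg
d = -R_E*sin(el) + sqrt((R_E*sin(el))^2 + 2*R_E*h + h^2)
d = -6371.0000*sin(1.3090) + sqrt((6371.0000*0.9659258)^2 + 2*6371.0000*31589.588 + 31589.588^2)
d = 31770.8443 km

31770.8443 km


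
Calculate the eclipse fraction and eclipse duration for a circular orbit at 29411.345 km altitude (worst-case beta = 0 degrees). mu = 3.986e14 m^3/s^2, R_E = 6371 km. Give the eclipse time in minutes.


r = 35782.3450 km
T = 1122.6986 min
Eclipse fraction = arcsin(R_E/r)/pi = arcsin(6371.0000/35782.3450)/pi
= arcsin(0.1780487)/pi = 0.05697846
Eclipse duration = 0.05697846 * 1122.6986 = 63.9696 min

63.9696 minutes


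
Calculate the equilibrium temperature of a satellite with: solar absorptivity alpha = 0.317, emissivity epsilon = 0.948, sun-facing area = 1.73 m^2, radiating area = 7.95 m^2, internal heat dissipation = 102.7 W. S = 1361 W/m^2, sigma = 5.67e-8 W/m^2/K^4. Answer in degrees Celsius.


Numerator = alpha*S*A_sun + Q_int = 0.317*1361*1.73 + 102.7 = 849.0860 W
Denominator = eps*sigma*A_rad = 0.948*5.67e-8*7.95 = 4.2732522e-07 W/K^4
T^4 = 1.9869785e+09 K^4
T = 211.1292 K = -62.0208 C

-62.0208 degrees Celsius


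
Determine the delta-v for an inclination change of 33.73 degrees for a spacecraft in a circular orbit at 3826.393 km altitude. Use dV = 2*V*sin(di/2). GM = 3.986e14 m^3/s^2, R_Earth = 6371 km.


r = 10197.3930 km = 1.0197393e+07 m
V = sqrt(mu/r) = 6252.0734 m/s
di = 33.73 deg = 0.5886996 rad
dV = 2*V*sin(di/2) = 2*6252.0734*sin(0.2943498)
dV = 3627.6738 m/s = 3.6277 km/s

3.6277 km/s


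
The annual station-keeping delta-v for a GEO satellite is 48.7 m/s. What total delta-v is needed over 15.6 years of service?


dV = rate * years = 48.7 * 15.6
dV = 759.7200 m/s

759.7200 m/s


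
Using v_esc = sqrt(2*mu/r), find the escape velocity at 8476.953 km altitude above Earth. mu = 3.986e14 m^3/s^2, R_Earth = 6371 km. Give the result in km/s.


r = 6371.0 + 8476.953 = 14847.9530 km = 1.4847953e+07 m
v_esc = sqrt(2*mu/r) = sqrt(2*3.986e14 / 1.4847953e+07)
v_esc = 7327.4076 m/s = 7.3274 km/s

7.3274 km/s


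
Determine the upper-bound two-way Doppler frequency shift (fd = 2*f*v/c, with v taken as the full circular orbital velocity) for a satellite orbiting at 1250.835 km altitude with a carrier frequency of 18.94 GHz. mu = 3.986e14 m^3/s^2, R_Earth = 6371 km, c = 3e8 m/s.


r = 7.621835e+06 m
v = sqrt(mu/r) = 7231.6746 m/s (worst-case radial velocity)
f = 18.94 GHz = 1.894e+10 Hz
fd = 2*f*v/c = 2*1.894e+10*7231.6746/3.0e+08
fd = 913119.4453 Hz

913119.4453 Hz


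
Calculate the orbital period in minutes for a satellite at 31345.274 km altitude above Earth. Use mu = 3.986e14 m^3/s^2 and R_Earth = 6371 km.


r = 37716.2740 km = 3.7716274e+07 m
T = 2*pi*sqrt(r^3/mu) = 2*pi*sqrt(5.3652053e+22 / 3.986e14)
T = 72896.1169 s = 1214.9353 min

1214.9353 minutes


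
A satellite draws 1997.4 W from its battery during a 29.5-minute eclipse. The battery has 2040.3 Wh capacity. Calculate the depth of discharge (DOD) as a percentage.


E_used = P * t / 60 = 1997.4 * 29.5 / 60 = 982.0550 Wh
DOD = E_used / E_total * 100 = 982.0550 / 2040.3 * 100
DOD = 48.1329 %

48.1329 %


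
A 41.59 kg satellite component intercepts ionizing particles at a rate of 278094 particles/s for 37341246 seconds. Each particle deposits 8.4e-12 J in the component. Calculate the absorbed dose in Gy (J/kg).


Total energy deposited = rate * time * E_per
  = 278094 * 37341246 * 8.4e-12 = 87.2288 J
Dose = E_total / mass = 87.2288 / 41.59
Dose = 2.0973 Gy

2.0973 Gy


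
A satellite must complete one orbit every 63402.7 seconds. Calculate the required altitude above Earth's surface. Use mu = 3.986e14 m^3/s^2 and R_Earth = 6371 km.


T = 63402.7 s
r = (mu*T^2/(4*pi^2))^(1/3) = (3.986e14 * 63402.7^2 / (4*pi^2))^(1/3)
r = 3.4366161e+07 m = 34366.1611 km
alt = r - R_E = 34366.1611 - 6371 = 27995.1611 km

27995.1611 km


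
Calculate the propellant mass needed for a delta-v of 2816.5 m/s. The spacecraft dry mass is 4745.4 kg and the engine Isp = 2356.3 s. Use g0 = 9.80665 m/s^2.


ve = Isp * g0 = 2356.3 * 9.80665 = 23107.409395 m/s
mass ratio = exp(dv/ve) = exp(2816.5/23107.409395) = 1.12962680
m_prop = m_dry * (mr - 1) = 4745.4 * (1.12962680 - 1)
m_prop = 615.1310 kg

615.1310 kg


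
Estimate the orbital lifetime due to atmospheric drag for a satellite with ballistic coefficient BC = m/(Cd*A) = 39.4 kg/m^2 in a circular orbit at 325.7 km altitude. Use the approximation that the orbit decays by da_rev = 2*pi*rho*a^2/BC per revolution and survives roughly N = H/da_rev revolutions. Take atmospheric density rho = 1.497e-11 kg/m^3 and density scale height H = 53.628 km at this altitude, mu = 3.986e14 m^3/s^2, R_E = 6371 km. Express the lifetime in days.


a = R_E + alt = 6696.7000 km = 6.6967e+06 m
da_rev = 2*pi*rho*a^2/BC = 2*pi*1.497e-11*(6.6967e+06)^2/39.4 = 107.059974 m per revolution
N = H/da_rev = 53628.0000 m / 107.059974 m = 500.9155 revolutions
P = 2*pi*sqrt(a^3/mu) = 5453.8412 s
lifetime = N*P = 500.9155 * 5453.8412 = 2.7319136e+06 s = 31.6194 days

31.6194 days


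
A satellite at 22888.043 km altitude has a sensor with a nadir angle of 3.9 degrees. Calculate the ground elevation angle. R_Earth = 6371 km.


r = R_E + alt = 29259.0430 km
Law of sines in the satellite / Earth-center / ground-point triangle:
  sin(nadir)/R_E = sin(90 + el)/r  =>  cos(el) = (r/R_E)*sin(nadir)
cos(el) = (29259.0430 / 6371.0000) * sin(3.9 deg) = 0.3123626
el = arccos(0.3123626) = 71.7983 deg
(Earth-central angle = 90 - nadir - el = 14.3017 deg)

71.7983 degrees


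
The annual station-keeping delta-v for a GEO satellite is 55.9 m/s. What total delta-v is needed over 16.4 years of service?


dV = rate * years = 55.9 * 16.4
dV = 916.7600 m/s

916.7600 m/s


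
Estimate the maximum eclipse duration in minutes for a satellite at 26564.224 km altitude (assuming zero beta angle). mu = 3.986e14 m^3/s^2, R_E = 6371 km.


r = 32935.2240 km
T = 991.4045 min
Eclipse fraction = arcsin(R_E/r)/pi = arcsin(6371.0000/32935.2240)/pi
= arcsin(0.1934403)/pi = 0.06196459
Eclipse duration = 0.06196459 * 991.4045 = 61.4320 min

61.4320 minutes


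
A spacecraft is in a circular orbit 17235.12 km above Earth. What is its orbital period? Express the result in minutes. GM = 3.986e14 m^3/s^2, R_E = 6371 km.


r = 23606.1200 km = 2.360612e+07 m
T = 2*pi*sqrt(r^3/mu) = 2*pi*sqrt(1.3154484e+22 / 3.986e14)
T = 36095.0907 s = 601.5848 min

601.5848 minutes


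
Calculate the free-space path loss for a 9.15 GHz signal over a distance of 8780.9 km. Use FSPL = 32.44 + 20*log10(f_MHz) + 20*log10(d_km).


f = 9.15 GHz = 9150.0000 MHz
d = 8780.9 km
FSPL = 32.44 + 20*log10(9150.0000) + 20*log10(8780.9)
FSPL = 32.44 + 79.2284 + 78.8708
FSPL = 190.5392 dB

190.5392 dB


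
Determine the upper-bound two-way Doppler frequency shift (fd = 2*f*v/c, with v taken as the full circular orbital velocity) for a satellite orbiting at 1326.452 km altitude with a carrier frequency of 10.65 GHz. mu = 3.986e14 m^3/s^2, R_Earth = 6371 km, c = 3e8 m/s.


r = 7.697452e+06 m
v = sqrt(mu/r) = 7196.0662 m/s (worst-case radial velocity)
f = 10.65 GHz = 1.065e+10 Hz
fd = 2*f*v/c = 2*1.065e+10*7196.0662/3.0e+08
fd = 510920.7032 Hz

510920.7032 Hz


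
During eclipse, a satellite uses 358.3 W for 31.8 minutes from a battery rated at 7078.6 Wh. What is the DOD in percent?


E_used = P * t / 60 = 358.3 * 31.8 / 60 = 189.8990 Wh
DOD = E_used / E_total * 100 = 189.8990 / 7078.6 * 100
DOD = 2.6827 %

2.6827 %


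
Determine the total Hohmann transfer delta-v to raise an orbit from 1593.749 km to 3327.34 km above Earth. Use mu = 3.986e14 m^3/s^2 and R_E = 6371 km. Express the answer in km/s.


r1 = 7964.7490 km = 7.964749e+06 m
r2 = 9698.3400 km = 9.69834e+06 m
dv1 = sqrt(mu/r1)*(sqrt(2*r2/(r1+r2)) - 1) = 339.0381 m/s
dv2 = sqrt(mu/r2)*(1 - sqrt(2*r1/(r1+r2))) = 322.7314 m/s
total dv = |dv1| + |dv2| = 339.0381 + 322.7314 = 661.7695 m/s = 0.6617695 km/s

0.6618 km/s


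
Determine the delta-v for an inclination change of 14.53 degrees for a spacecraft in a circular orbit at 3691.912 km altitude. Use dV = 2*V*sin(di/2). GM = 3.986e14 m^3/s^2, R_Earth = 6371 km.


r = 10062.9120 km = 1.0062912e+07 m
V = sqrt(mu/r) = 6293.7112 m/s
di = 14.53 deg = 0.2535963 rad
dV = 2*V*sin(di/2) = 2*6293.7112*sin(0.1267982)
dV = 1591.7887 m/s = 1.5918 km/s

1.5918 km/s


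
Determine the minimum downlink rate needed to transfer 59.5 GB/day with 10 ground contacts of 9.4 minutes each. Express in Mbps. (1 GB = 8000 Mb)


total contact time = 10 * 9.4 * 60 = 5640.0000 s
data = 59.5 GB = 476000.0000 Mb
rate = 476000.0000 / 5640.0000 = 84.3972 Mbps

84.3972 Mbps


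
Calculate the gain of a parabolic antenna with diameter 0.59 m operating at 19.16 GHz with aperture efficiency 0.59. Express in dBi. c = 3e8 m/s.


lambda = c/f = 3e8 / 1.916e+10 = 0.01565762 m
G = eta*(pi*D/lambda)^2 = 0.59*(pi*0.59/0.01565762)^2
G = 8268.0726 (linear)
G = 10*log10(8268.0726) = 39.1740 dBi

39.1740 dBi


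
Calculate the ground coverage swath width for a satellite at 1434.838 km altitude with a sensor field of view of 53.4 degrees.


FOV = 53.4 deg = 0.9320058 rad
swath = 2 * alt * tan(FOV/2) = 2 * 1434.838 * tan(0.4660029)
swath = 2 * 1434.838 * 0.5029476
swath = 1443.2967 km

1443.2967 km


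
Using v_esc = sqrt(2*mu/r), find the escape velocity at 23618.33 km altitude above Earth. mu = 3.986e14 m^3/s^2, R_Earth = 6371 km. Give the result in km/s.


r = 6371.0 + 23618.33 = 29989.3300 km = 2.998933e+07 m
v_esc = sqrt(2*mu/r) = sqrt(2*3.986e14 / 2.998933e+07)
v_esc = 5155.8499 m/s = 5.1558 km/s

5.1558 km/s


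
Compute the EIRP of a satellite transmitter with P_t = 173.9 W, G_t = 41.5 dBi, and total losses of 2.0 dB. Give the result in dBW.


Pt = 173.9 W = 22.4030 dBW
EIRP = Pt_dBW + Gt - losses = 22.4030 + 41.5 - 2.0 = 61.9030 dBW

61.9030 dBW


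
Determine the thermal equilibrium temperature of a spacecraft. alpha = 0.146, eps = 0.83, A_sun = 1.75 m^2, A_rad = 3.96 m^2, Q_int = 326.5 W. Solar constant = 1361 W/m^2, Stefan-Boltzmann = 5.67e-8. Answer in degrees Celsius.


Numerator = alpha*S*A_sun + Q_int = 0.146*1361*1.75 + 326.5 = 674.2355 W
Denominator = eps*sigma*A_rad = 0.83*5.67e-8*3.96 = 1.8636156e-07 W/K^4
T^4 = 3.6178893e+09 K^4
T = 245.2527 K = -27.8973 C

-27.8973 degrees Celsius


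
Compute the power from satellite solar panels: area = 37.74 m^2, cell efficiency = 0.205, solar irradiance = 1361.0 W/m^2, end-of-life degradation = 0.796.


P = area * eta * S * degradation
P = 37.74 * 0.205 * 1361.0 * 0.796
P = 8381.6004 W

8381.6004 W


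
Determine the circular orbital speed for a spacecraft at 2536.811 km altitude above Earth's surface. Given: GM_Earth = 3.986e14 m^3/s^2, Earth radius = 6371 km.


r = R_E + alt = 6371.0 + 2536.811 = 8907.8110 km = 8.907811e+06 m
v = sqrt(mu/r) = sqrt(3.986e14 / 8.907811e+06) = 6689.3381 m/s = 6.6893 km/s

6.6893 km/s


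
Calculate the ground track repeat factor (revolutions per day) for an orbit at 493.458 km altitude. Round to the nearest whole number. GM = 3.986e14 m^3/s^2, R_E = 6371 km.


r = 6.864458e+06 m
T = 2*pi*sqrt(r^3/mu) = 5660.0543 s = 94.3342 min
revs/day = 1440 / 94.3342 = 15.2649
Rounded: 15 revolutions per day

15 revolutions per day


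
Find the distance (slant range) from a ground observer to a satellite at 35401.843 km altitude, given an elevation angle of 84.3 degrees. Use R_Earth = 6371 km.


h = 35401.843 km, el = 84.3 deg
d = -R_E*sin(el) + sqrt((R_E*sin(el))^2 + 2*R_E*h + h^2)
d = -6371.0000*sin(1.4713) + sqrt((6371.0000*0.9950556)^2 + 2*6371.0000*35401.843 + 35401.843^2)
d = 35428.5512 km

35428.5512 km


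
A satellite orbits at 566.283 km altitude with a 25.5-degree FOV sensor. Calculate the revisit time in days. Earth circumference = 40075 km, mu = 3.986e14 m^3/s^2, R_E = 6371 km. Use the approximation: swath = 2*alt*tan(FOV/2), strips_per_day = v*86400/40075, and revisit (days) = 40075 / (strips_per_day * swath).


swath = 2*566.283*tan(0.2225295) = 256.2735 km
v = sqrt(mu/r) = 7580.0827 m/s = 7.5801 km/s
strips/day = v*86400/40075 = 7.5801*86400/40075 = 16.3423
coverage/day = strips * swath = 16.3423 * 256.2735 = 4188.1082 km
revisit = 40075 / 4188.1082 = 9.5688 days

9.5688 days


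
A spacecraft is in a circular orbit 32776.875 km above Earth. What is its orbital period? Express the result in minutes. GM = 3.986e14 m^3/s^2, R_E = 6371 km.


r = 39147.8750 km = 3.9147875e+07 m
T = 2*pi*sqrt(r^3/mu) = 2*pi*sqrt(5.9996315e+22 / 3.986e14)
T = 77085.6450 s = 1284.7607 min

1284.7607 minutes


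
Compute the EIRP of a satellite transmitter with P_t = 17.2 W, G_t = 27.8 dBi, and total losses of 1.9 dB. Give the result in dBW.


Pt = 17.2 W = 12.3553 dBW
EIRP = Pt_dBW + Gt - losses = 12.3553 + 27.8 - 1.9 = 38.2553 dBW

38.2553 dBW


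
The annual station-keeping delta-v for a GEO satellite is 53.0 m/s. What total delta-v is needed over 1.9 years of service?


dV = rate * years = 53.0 * 1.9
dV = 100.7000 m/s

100.7000 m/s


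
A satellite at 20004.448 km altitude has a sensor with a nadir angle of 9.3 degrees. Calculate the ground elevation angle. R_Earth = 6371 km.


r = R_E + alt = 26375.4480 km
Law of sines in the satellite / Earth-center / ground-point triangle:
  sin(nadir)/R_E = sin(90 + el)/r  =>  cos(el) = (r/R_E)*sin(nadir)
cos(el) = (26375.4480 / 6371.0000) * sin(9.3 deg) = 0.6690273
el = arccos(0.6690273) = 48.0080 deg
(Earth-central angle = 90 - nadir - el = 32.6920 deg)

48.0080 degrees


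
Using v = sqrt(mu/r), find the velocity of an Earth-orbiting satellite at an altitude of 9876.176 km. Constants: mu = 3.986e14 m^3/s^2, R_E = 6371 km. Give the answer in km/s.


r = R_E + alt = 6371.0 + 9876.176 = 16247.1760 km = 1.6247176e+07 m
v = sqrt(mu/r) = sqrt(3.986e14 / 1.6247176e+07) = 4953.1297 m/s = 4.9531 km/s

4.9531 km/s


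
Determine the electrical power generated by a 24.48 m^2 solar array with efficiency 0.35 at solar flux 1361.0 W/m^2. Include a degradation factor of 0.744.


P = area * eta * S * degradation
P = 24.48 * 0.35 * 1361.0 * 0.744
P = 8675.8197 W

8675.8197 W


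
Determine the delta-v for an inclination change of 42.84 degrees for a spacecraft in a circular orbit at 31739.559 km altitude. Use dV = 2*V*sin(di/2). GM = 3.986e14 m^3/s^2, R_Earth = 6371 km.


r = 38110.5590 km = 3.8110559e+07 m
V = sqrt(mu/r) = 3234.0445 m/s
di = 42.84 deg = 0.7476991 rad
dV = 2*V*sin(di/2) = 2*3234.0445*sin(0.3738495)
dV = 2362.1575 m/s = 2.3622 km/s

2.3622 km/s


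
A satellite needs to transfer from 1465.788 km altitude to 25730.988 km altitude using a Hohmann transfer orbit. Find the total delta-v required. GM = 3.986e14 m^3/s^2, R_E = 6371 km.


r1 = 7836.7880 km = 7.836788e+06 m
r2 = 32101.9880 km = 3.2101988e+07 m
dv1 = sqrt(mu/r1)*(sqrt(2*r2/(r1+r2)) - 1) = 1910.5817 m/s
dv2 = sqrt(mu/r2)*(1 - sqrt(2*r1/(r1+r2))) = 1316.2882 m/s
total dv = |dv1| + |dv2| = 1910.5817 + 1316.2882 = 3226.8699 m/s = 3.2269 km/s

3.2269 km/s


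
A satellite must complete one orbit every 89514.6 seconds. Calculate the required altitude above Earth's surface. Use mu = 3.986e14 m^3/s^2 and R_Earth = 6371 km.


T = 89514.6 s
r = (mu*T^2/(4*pi^2))^(1/3) = (3.986e14 * 89514.6^2 / (4*pi^2))^(1/3)
r = 4.3250231e+07 m = 43250.2315 km
alt = r - R_E = 43250.2315 - 6371 = 36879.2315 km

36879.2315 km


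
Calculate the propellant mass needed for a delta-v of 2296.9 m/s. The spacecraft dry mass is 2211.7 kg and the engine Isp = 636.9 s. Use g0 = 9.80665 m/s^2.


ve = Isp * g0 = 636.9 * 9.80665 = 6245.855385 m/s
mass ratio = exp(dv/ve) = exp(2296.9/6245.855385) = 1.44447779
m_prop = m_dry * (mr - 1) = 2211.7 * (1.44447779 - 1)
m_prop = 983.0515 kg

983.0515 kg


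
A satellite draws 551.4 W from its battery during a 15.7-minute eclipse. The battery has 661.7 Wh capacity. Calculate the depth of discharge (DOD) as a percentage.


E_used = P * t / 60 = 551.4 * 15.7 / 60 = 144.2830 Wh
DOD = E_used / E_total * 100 = 144.2830 / 661.7 * 100
DOD = 21.8049 %

21.8049 %


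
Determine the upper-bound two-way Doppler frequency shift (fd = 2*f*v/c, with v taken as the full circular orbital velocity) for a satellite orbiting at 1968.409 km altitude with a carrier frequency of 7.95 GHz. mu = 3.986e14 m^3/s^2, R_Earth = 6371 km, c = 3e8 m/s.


r = 8.339409e+06 m
v = sqrt(mu/r) = 6913.5484 m/s (worst-case radial velocity)
f = 7.95 GHz = 7.95e+09 Hz
fd = 2*f*v/c = 2*7.95e+09*6913.5484/3.0e+08
fd = 366418.0674 Hz

366418.0674 Hz


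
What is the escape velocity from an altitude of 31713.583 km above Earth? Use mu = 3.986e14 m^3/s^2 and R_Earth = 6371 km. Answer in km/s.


r = 6371.0 + 31713.583 = 38084.5830 km = 3.8084583e+07 m
v_esc = sqrt(2*mu/r) = sqrt(2*3.986e14 / 3.8084583e+07)
v_esc = 4575.1890 m/s = 4.5752 km/s

4.5752 km/s


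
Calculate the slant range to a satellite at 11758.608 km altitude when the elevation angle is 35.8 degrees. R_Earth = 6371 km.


h = 11758.608 km, el = 35.8 deg
d = -R_E*sin(el) + sqrt((R_E*sin(el))^2 + 2*R_E*h + h^2)
d = -6371.0000*sin(0.6248279) + sqrt((6371.0000*0.5849577)^2 + 2*6371.0000*11758.608 + 11758.608^2)
d = 13650.8589 km

13650.8589 km


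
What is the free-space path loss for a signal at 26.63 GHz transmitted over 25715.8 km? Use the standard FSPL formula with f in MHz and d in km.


f = 26.63 GHz = 26630.0000 MHz
d = 25715.8 km
FSPL = 32.44 + 20*log10(26630.0000) + 20*log10(25715.8)
FSPL = 32.44 + 88.5074 + 88.2040
FSPL = 209.1514 dB

209.1514 dB


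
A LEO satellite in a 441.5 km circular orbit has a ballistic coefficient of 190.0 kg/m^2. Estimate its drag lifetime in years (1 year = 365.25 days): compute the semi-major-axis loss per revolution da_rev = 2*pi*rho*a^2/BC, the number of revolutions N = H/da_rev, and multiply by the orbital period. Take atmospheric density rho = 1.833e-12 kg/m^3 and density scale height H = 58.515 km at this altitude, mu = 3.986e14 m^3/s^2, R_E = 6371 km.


a = R_E + alt = 6812.5000 km = 6.8125e+06 m
da_rev = 2*pi*rho*a^2/BC = 2*pi*1.833e-12*(6.8125e+06)^2/190.0 = 2.813207 m per revolution
N = H/da_rev = 58515.0000 m / 2.813207 m = 20800.1011 revolutions
P = 2*pi*sqrt(a^3/mu) = 5595.9135 s
lifetime = N*P = 20800.1011 * 5595.9135 = 1.1639557e+08 s = 1347.1709 days
years = 1347.1709 / 365.25 = 3.6884 years

3.6884 years


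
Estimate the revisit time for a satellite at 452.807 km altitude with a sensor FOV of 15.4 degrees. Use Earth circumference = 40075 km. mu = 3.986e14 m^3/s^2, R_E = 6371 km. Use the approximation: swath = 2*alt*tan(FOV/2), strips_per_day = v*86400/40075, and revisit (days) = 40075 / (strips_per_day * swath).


swath = 2*452.807*tan(0.1343904) = 122.4438 km
v = sqrt(mu/r) = 7642.8490 m/s = 7.6428 km/s
strips/day = v*86400/40075 = 7.6428*86400/40075 = 16.4777
coverage/day = strips * swath = 16.4777 * 122.4438 = 2017.5874 km
revisit = 40075 / 2017.5874 = 19.8628 days

19.8628 days


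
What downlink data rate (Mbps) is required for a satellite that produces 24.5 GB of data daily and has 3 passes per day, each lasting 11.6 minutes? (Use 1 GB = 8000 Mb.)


total contact time = 3 * 11.6 * 60 = 2088.0000 s
data = 24.5 GB = 196000.0000 Mb
rate = 196000.0000 / 2088.0000 = 93.8697 Mbps

93.8697 Mbps


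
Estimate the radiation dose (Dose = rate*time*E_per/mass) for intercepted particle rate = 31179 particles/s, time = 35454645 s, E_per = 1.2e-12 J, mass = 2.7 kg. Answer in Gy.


Total energy deposited = rate * time * E_per
  = 31179 * 35454645 * 1.2e-12 = 1.3265 J
Dose = E_total / mass = 1.3265 / 2.7
Dose = 0.4913068 Gy

0.4913 Gy


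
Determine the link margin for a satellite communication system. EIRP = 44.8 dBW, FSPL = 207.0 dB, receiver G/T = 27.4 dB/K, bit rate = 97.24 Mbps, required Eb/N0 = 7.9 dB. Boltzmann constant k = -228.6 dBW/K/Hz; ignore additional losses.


C/N0 = EIRP - FSPL + G/T - k = 44.8 - 207.0 + 27.4 - (-228.6)
C/N0 = 93.8000 dB-Hz
R_b = 97.24 Mbps = 9.724e+07 bps -> 10*log10(R_b) = 79.8784 dB-Hz
Eb/N0 = C/N0 - 10*log10(R_b) = 93.8000 - 79.8784 = 13.9216 dB
Margin = Eb/N0 - Eb/N0_req = 13.9216 - 7.9 = 6.0216 dB (link closes)

6.0216 dB


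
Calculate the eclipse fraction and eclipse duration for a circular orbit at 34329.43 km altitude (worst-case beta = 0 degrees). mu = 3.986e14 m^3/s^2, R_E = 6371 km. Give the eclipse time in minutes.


r = 40700.4300 km
T = 1361.9415 min
Eclipse fraction = arcsin(R_E/r)/pi = arcsin(6371.0000/40700.4300)/pi
= arcsin(0.156534)/pi = 0.05003207
Eclipse duration = 0.05003207 * 1361.9415 = 68.1408 min

68.1408 minutes


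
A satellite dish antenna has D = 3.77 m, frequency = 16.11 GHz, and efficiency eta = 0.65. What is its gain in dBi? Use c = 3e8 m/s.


lambda = c/f = 3e8 / 1.611e+10 = 0.01862197 m
G = eta*(pi*D/lambda)^2 = 0.65*(pi*3.77/0.01862197)^2
G = 262932.5624 (linear)
G = 10*log10(262932.5624) = 54.1984 dBi

54.1984 dBi


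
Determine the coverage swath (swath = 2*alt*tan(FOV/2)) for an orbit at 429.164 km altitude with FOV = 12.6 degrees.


FOV = 12.6 deg = 0.2199115 rad
swath = 2 * alt * tan(FOV/2) = 2 * 429.164 * tan(0.1099557)
swath = 2 * 429.164 * 0.110401
swath = 94.7603 km

94.7603 km


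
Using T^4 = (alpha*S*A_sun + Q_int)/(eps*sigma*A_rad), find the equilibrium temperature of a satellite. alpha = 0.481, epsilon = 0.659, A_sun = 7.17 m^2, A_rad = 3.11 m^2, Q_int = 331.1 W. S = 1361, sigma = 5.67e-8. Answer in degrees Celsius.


Numerator = alpha*S*A_sun + Q_int = 0.481*1361*7.17 + 331.1 = 5024.8760 W
Denominator = eps*sigma*A_rad = 0.659*5.67e-8*3.11 = 1.1620608e-07 W/K^4
T^4 = 4.3241075e+10 K^4
T = 456.0097 K = 182.8597 C

182.8597 degrees Celsius


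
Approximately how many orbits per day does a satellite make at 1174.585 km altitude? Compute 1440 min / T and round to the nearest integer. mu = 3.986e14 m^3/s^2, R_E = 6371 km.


r = 7.545585e+06 m
T = 2*pi*sqrt(r^3/mu) = 6523.0483 s = 108.7175 min
revs/day = 1440 / 108.7175 = 13.2453
Rounded: 13 revolutions per day

13 revolutions per day


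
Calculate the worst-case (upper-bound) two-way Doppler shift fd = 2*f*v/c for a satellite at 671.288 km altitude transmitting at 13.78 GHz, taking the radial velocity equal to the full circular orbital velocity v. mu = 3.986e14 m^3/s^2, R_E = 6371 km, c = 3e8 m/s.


r = 7.042288e+06 m
v = sqrt(mu/r) = 7523.3585 m/s (worst-case radial velocity)
f = 13.78 GHz = 1.378e+10 Hz
fd = 2*f*v/c = 2*1.378e+10*7523.3585/3.0e+08
fd = 691145.8661 Hz

691145.8661 Hz


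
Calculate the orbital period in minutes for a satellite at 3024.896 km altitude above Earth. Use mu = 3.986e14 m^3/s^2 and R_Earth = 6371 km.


r = 9395.8960 km = 9.395896e+06 m
T = 2*pi*sqrt(r^3/mu) = 2*pi*sqrt(8.2949659e+20 / 3.986e14)
T = 9063.9713 s = 151.0662 min

151.0662 minutes


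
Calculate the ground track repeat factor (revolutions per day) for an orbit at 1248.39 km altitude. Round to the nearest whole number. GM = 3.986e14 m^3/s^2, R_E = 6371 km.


r = 7.61939e+06 m
T = 2*pi*sqrt(r^3/mu) = 6618.9870 s = 110.3164 min
revs/day = 1440 / 110.3164 = 13.0534
Rounded: 13 revolutions per day

13 revolutions per day


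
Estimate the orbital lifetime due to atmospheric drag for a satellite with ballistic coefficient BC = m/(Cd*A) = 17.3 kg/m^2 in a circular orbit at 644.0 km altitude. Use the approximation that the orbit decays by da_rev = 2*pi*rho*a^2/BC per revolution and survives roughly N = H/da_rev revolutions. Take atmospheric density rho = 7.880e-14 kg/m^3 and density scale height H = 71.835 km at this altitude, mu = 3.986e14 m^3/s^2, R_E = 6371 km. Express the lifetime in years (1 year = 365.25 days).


a = R_E + alt = 7015.0000 km = 7.015e+06 m
da_rev = 2*pi*rho*a^2/BC = 2*pi*7.880e-14*(7.015e+06)^2/17.3 = 1.408365 m per revolution
N = H/da_rev = 71835.0000 m / 1.408365 m = 51005.9408 revolutions
P = 2*pi*sqrt(a^3/mu) = 5847.2644 s
lifetime = N*P = 51005.9408 * 5847.2644 = 2.9824522e+08 s = 3451.9123 days
years = 3451.9123 / 365.25 = 9.4508 years

9.4508 years


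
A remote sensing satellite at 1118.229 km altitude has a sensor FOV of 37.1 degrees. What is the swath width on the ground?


FOV = 37.1 deg = 0.6475172 rad
swath = 2 * alt * tan(FOV/2) = 2 * 1118.229 * tan(0.3237586)
swath = 2 * 1118.229 * 0.335566
swath = 750.4792 km

750.4792 km


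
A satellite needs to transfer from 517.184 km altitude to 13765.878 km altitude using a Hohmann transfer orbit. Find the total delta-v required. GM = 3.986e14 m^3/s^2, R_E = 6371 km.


r1 = 6888.1840 km = 6.888184e+06 m
r2 = 20136.8780 km = 2.0136878e+07 m
dv1 = sqrt(mu/r1)*(sqrt(2*r2/(r1+r2)) - 1) = 1679.2774 m/s
dv2 = sqrt(mu/r2)*(1 - sqrt(2*r1/(r1+r2))) = 1272.5476 m/s
total dv = |dv1| + |dv2| = 1679.2774 + 1272.5476 = 2951.8250 m/s = 2.9518 km/s

2.9518 km/s


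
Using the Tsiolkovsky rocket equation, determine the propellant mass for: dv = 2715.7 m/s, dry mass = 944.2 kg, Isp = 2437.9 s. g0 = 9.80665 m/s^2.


ve = Isp * g0 = 2437.9 * 9.80665 = 23907.632035 m/s
mass ratio = exp(dv/ve) = exp(2715.7/23907.632035) = 1.12029421
m_prop = m_dry * (mr - 1) = 944.2 * (1.12029421 - 1)
m_prop = 113.5818 kg

113.5818 kg


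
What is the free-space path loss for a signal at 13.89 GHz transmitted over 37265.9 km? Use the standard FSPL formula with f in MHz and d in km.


f = 13.89 GHz = 13890.0000 MHz
d = 37265.9 km
FSPL = 32.44 + 20*log10(13890.0000) + 20*log10(37265.9)
FSPL = 32.44 + 82.8540 + 91.4262
FSPL = 206.7203 dB

206.7203 dB


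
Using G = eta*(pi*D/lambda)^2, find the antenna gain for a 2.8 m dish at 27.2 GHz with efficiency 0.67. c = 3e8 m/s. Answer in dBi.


lambda = c/f = 3e8 / 2.72e+10 = 0.01102941 m
G = eta*(pi*D/lambda)^2 = 0.67*(pi*2.8/0.01102941)^2
G = 426172.9781 (linear)
G = 10*log10(426172.9781) = 56.2959 dBi

56.2959 dBi


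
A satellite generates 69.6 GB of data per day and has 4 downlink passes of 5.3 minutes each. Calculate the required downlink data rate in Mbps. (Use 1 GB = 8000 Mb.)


total contact time = 4 * 5.3 * 60 = 1272.0000 s
data = 69.6 GB = 556800.0000 Mb
rate = 556800.0000 / 1272.0000 = 437.7358 Mbps

437.7358 Mbps


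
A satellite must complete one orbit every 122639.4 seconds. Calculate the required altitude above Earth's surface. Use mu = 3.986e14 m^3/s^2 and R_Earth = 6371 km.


T = 122639.4 s
r = (mu*T^2/(4*pi^2))^(1/3) = (3.986e14 * 122639.4^2 / (4*pi^2))^(1/3)
r = 5.3351405e+07 m = 53351.4054 km
alt = r - R_E = 53351.4054 - 6371 = 46980.4054 km

46980.4054 km


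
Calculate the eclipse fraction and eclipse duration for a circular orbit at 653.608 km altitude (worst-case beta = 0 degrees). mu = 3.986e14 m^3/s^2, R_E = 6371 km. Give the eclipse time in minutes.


r = 7024.6080 km
T = 97.6547 min
Eclipse fraction = arcsin(R_E/r)/pi = arcsin(6371.0000/7024.6080)/pi
= arcsin(0.9069545)/pi = 0.361599
Eclipse duration = 0.361599 * 97.6547 = 35.3118 min

35.3118 minutes


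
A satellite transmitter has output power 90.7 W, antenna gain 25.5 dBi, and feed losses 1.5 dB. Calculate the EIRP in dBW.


Pt = 90.7 W = 19.5761 dBW
EIRP = Pt_dBW + Gt - losses = 19.5761 + 25.5 - 1.5 = 43.5761 dBW

43.5761 dBW


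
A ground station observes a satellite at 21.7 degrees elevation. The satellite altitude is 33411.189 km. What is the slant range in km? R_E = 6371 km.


h = 33411.189 km, el = 21.7 deg
d = -R_E*sin(el) + sqrt((R_E*sin(el))^2 + 2*R_E*h + h^2)
d = -6371.0000*sin(0.3787364) + sqrt((6371.0000*0.3697468)^2 + 2*6371.0000*33411.189 + 33411.189^2)
d = 36983.6627 km

36983.6627 km


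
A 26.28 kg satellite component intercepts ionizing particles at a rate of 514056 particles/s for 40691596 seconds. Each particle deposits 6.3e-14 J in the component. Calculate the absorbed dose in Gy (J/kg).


Total energy deposited = rate * time * E_per
  = 514056 * 40691596 * 6.3e-14 = 1.3178 J
Dose = E_total / mass = 1.3178 / 26.28
Dose = 0.05014531 Gy

0.0501 Gy


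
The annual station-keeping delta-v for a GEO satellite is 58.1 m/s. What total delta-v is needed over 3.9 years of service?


dV = rate * years = 58.1 * 3.9
dV = 226.5900 m/s

226.5900 m/s


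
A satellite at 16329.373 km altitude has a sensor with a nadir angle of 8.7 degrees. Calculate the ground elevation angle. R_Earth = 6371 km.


r = R_E + alt = 22700.3730 km
Law of sines in the satellite / Earth-center / ground-point triangle:
  sin(nadir)/R_E = sin(90 + el)/r  =>  cos(el) = (r/R_E)*sin(nadir)
cos(el) = (22700.3730 / 6371.0000) * sin(8.7 deg) = 0.5389542
el = arccos(0.5389542) = 57.3875 deg
(Earth-central angle = 90 - nadir - el = 23.9125 deg)

57.3875 degrees


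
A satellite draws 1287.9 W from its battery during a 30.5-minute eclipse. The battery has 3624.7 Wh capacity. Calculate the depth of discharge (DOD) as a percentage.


E_used = P * t / 60 = 1287.9 * 30.5 / 60 = 654.6825 Wh
DOD = E_used / E_total * 100 = 654.6825 / 3624.7 * 100
DOD = 18.0617 %

18.0617 %


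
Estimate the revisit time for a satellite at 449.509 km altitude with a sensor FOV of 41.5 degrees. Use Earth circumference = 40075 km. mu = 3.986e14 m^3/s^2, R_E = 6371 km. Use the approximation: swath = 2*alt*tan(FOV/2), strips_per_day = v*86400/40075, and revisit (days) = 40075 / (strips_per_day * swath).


swath = 2*449.509*tan(0.3621558) = 340.6075 km
v = sqrt(mu/r) = 7644.6966 m/s = 7.6447 km/s
strips/day = v*86400/40075 = 7.6447*86400/40075 = 16.4816
coverage/day = strips * swath = 16.4816 * 340.6075 = 5613.7699 km
revisit = 40075 / 5613.7699 = 7.1387 days

7.1387 days


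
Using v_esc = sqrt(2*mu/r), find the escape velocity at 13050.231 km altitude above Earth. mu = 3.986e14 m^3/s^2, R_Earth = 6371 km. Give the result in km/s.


r = 6371.0 + 13050.231 = 19421.2310 km = 1.9421231e+07 m
v_esc = sqrt(2*mu/r) = sqrt(2*3.986e14 / 1.9421231e+07)
v_esc = 6406.8605 m/s = 6.4069 km/s

6.4069 km/s


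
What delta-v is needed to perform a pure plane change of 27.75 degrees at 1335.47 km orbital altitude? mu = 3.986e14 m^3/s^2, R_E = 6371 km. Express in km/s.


r = 7706.4700 km = 7.70647e+06 m
V = sqrt(mu/r) = 7191.8546 m/s
di = 27.75 deg = 0.4843289 rad
dV = 2*V*sin(di/2) = 2*7191.8546*sin(0.2421644)
dV = 3449.2777 m/s = 3.4493 km/s

3.4493 km/s


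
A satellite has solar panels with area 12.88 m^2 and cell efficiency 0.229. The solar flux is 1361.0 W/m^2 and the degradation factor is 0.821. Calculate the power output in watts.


P = area * eta * S * degradation
P = 12.88 * 0.229 * 1361.0 * 0.821
P = 3295.7376 W

3295.7376 W


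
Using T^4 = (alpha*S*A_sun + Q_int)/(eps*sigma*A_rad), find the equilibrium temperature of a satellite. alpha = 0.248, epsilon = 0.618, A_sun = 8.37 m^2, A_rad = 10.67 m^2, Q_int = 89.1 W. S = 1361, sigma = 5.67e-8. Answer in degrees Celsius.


Numerator = alpha*S*A_sun + Q_int = 0.248*1361*8.37 + 89.1 = 2914.2094 W
Denominator = eps*sigma*A_rad = 0.618*5.67e-8*10.67 = 3.738832e-07 W/K^4
T^4 = 7.7944378e+09 K^4
T = 297.1298 K = 23.9798 C

23.9798 degrees Celsius


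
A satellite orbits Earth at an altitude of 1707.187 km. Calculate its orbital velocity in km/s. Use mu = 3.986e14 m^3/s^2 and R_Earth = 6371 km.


r = R_E + alt = 6371.0 + 1707.187 = 8078.1870 km = 8.078187e+06 m
v = sqrt(mu/r) = sqrt(3.986e14 / 8.078187e+06) = 7024.4398 m/s = 7.0244 km/s

7.0244 km/s


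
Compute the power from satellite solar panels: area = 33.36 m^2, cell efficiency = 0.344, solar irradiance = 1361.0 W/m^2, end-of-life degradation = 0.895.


P = area * eta * S * degradation
P = 33.36 * 0.344 * 1361.0 * 0.895
P = 13978.6633 W

13978.6633 W


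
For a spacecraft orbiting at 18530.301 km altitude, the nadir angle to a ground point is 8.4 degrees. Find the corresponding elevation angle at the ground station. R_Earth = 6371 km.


r = R_E + alt = 24901.3010 km
Law of sines in the satellite / Earth-center / ground-point triangle:
  sin(nadir)/R_E = sin(90 + el)/r  =>  cos(el) = (r/R_E)*sin(nadir)
cos(el) = (24901.3010 / 6371.0000) * sin(8.4 deg) = 0.5709712
el = arccos(0.5709712) = 55.1820 deg
(Earth-central angle = 90 - nadir - el = 26.4180 deg)

55.1820 degrees


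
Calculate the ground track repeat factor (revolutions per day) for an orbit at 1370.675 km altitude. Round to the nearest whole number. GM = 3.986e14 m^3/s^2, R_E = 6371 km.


r = 7.741675e+06 m
T = 2*pi*sqrt(r^3/mu) = 6778.9686 s = 112.9828 min
revs/day = 1440 / 112.9828 = 12.7453
Rounded: 13 revolutions per day

13 revolutions per day


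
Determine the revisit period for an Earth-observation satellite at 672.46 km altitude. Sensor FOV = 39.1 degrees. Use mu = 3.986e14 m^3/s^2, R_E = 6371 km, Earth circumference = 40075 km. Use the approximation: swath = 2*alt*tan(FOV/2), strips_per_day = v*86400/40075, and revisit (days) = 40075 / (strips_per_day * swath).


swath = 2*672.46*tan(0.3412119) = 477.5824 km
v = sqrt(mu/r) = 7522.7325 m/s = 7.5227 km/s
strips/day = v*86400/40075 = 7.5227*86400/40075 = 16.2187
coverage/day = strips * swath = 16.2187 * 477.5824 = 7745.7620 km
revisit = 40075 / 7745.7620 = 5.1738 days

5.1738 days


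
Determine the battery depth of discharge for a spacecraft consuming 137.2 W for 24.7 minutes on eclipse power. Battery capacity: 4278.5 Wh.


E_used = P * t / 60 = 137.2 * 24.7 / 60 = 56.4807 Wh
DOD = E_used / E_total * 100 = 56.4807 / 4278.5 * 100
DOD = 1.3201 %

1.3201 %


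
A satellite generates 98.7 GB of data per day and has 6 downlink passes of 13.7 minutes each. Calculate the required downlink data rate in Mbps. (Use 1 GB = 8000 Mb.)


total contact time = 6 * 13.7 * 60 = 4932.0000 s
data = 98.7 GB = 789600.0000 Mb
rate = 789600.0000 / 4932.0000 = 160.0973 Mbps

160.0973 Mbps
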